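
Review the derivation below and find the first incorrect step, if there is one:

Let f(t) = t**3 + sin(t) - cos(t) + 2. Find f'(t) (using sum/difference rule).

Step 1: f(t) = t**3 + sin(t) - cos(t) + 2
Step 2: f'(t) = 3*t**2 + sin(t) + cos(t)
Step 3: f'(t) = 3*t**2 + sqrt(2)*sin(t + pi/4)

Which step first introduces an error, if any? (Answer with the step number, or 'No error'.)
No error

All steps in this derivation are correct.
The final answer f'(t) = 3*t**2 + sqrt(2)*sin(t + pi/4) is valid.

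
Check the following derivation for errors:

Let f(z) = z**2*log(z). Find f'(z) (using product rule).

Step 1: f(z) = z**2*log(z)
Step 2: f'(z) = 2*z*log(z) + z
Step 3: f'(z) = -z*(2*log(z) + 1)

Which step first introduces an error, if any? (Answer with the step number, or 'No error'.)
Step 3

Step 3 is incorrect due to a sign flip.
The step shows: -z*(2*log(z) + 1)
The correct value should be: z*(2*log(z) + 1)

Explanation: The sign of the whole expression was flipped: the term z*(2*log(z) + 1) was incorrectly written as -z*(2*log(z) + 1)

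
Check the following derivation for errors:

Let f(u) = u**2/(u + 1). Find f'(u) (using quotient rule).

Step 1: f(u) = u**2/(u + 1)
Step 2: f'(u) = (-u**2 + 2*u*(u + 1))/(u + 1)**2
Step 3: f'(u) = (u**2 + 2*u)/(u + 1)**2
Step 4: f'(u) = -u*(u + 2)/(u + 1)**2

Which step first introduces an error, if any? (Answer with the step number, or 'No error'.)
Step 4

Step 4 is incorrect due to a sign flip.
The step shows: -u*(u + 2)/(u + 1)**2
The correct value should be: u*(u + 2)/(u + 1)**2

Explanation: The sign of the whole expression was flipped: the term u*(u + 2)/(u + 1)**2 was incorrectly written as -u*(u + 2)/(u + 1)**2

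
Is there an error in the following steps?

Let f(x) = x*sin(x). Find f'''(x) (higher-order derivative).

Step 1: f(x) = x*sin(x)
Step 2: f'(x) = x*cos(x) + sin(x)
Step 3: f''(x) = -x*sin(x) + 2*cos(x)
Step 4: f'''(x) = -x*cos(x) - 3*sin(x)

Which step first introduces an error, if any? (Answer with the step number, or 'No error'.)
No error

All steps in this derivation are correct.
The final answer f'''(x) = -x*cos(x) - 3*sin(x) is valid.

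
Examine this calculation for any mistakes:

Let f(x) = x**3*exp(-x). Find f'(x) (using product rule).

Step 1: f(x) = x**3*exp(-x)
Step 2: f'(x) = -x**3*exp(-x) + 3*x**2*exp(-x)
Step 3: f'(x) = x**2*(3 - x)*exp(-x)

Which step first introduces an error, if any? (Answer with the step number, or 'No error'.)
No error

All steps in this derivation are correct.
The final answer f'(x) = x**2*(3 - x)*exp(-x) is valid.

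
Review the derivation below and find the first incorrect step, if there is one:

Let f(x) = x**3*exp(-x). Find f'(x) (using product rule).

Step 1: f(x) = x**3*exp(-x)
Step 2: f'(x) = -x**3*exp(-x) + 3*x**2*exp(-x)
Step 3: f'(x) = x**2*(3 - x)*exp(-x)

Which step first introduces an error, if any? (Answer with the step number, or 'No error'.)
No error

All steps in this derivation are correct.
The final answer f'(x) = x**2*(3 - x)*exp(-x) is valid.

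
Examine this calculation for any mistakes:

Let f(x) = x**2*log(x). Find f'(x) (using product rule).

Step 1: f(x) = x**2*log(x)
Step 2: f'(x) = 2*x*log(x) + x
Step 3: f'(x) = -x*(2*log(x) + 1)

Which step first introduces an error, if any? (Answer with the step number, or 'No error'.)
Step 3

Step 3 is incorrect due to a sign flip.
The step shows: -x*(2*log(x) + 1)
The correct value should be: x*(2*log(x) + 1)

Explanation: The sign of the whole expression was flipped: the term x*(2*log(x) + 1) was incorrectly written as -x*(2*log(x) + 1)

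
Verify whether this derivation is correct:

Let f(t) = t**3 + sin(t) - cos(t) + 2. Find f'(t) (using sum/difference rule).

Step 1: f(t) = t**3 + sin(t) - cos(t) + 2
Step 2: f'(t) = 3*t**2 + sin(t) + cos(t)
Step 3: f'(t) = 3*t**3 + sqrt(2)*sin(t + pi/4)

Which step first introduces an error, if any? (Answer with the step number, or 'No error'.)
Step 3

Step 3 is incorrect due to a wrong exponent.
The step shows: 3*t**3 + sqrt(2)*sin(t + pi/4)
The correct value should be: 3*t**2 + sqrt(2)*sin(t + pi/4)

Explanation: The exponent 2 on t was incorrectly written as 3: the term 3*t**2 was incorrectly written as 3*t**3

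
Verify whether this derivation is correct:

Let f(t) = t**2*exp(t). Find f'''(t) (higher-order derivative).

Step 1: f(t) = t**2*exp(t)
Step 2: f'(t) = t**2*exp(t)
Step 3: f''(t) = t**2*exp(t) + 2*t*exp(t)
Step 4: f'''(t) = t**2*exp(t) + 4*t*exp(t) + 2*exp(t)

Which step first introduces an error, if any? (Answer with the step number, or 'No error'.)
Step 2

Step 2 is incorrect due to a dropped term.
The step shows: t**2*exp(t)
The correct value should be: t**2*exp(t) + 2*t*exp(t)

Explanation: A term was dropped: the term 2*t*exp(t) was incorrectly omitted
The later steps are derived from this incorrect expression, so the error originates in Step 2.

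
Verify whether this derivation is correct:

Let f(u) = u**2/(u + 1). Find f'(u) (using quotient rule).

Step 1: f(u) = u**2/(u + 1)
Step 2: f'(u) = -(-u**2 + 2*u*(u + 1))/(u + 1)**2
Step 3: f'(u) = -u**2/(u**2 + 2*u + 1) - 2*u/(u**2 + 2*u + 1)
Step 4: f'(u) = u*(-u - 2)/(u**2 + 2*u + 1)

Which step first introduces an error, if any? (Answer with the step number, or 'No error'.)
Step 2

Step 2 is incorrect due to a sign flip.
The step shows: -(-u**2 + 2*u*(u + 1))/(u + 1)**2
The correct value should be: (-u**2 + 2*u*(u + 1))/(u + 1)**2

Explanation: The sign of the whole expression was flipped: the term (-u**2 + 2*u*(u + 1))/(u + 1)**2 was incorrectly written as -(-u**2 + 2*u*(u + 1))/(u + 1)**2
The later steps are derived from this incorrect expression, so the error originates in Step 2.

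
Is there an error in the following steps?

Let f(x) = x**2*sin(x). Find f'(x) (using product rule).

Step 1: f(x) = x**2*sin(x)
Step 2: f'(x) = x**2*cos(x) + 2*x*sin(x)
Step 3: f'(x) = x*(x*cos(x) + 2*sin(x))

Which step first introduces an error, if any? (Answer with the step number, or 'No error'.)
No error

All steps in this derivation are correct.
The final answer f'(x) = x*(x*cos(x) + 2*sin(x)) is valid.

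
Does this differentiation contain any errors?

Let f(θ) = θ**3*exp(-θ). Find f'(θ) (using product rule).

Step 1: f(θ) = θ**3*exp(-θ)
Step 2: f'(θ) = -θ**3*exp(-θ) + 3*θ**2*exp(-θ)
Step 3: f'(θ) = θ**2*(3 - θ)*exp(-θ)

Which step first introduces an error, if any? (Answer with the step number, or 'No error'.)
No error

All steps in this derivation are correct.
The final answer f'(θ) = θ**2*(3 - θ)*exp(-θ) is valid.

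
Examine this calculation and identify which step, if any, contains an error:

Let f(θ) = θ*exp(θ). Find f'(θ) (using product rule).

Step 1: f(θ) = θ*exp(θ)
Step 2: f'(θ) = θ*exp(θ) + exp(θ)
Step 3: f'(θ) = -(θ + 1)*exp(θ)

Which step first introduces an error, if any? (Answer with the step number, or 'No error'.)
Step 3

Step 3 is incorrect due to a sign flip.
The step shows: -(θ + 1)*exp(θ)
The correct value should be: (θ + 1)*exp(θ)

Explanation: The sign of the whole expression was flipped: the term (θ + 1)*exp(θ) was incorrectly written as -(θ + 1)*exp(θ)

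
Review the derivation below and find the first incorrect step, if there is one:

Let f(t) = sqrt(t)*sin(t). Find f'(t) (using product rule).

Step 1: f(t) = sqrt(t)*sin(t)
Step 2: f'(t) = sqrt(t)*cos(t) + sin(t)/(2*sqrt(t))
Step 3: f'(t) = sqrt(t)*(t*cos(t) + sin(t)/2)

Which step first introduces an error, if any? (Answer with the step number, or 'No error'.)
Step 3

Step 3 is incorrect due to a wrong exponent.
The step shows: sqrt(t)*(t*cos(t) + sin(t)/2)
The correct value should be: (t*cos(t) + sin(t)/2)/sqrt(t)

Explanation: The exponent -1/2 on t was incorrectly written as 1/2: the term (t*cos(t) + sin(t)/2)/sqrt(t) was incorrectly written as sqrt(t)*(t*cos(t) + sin(t)/2)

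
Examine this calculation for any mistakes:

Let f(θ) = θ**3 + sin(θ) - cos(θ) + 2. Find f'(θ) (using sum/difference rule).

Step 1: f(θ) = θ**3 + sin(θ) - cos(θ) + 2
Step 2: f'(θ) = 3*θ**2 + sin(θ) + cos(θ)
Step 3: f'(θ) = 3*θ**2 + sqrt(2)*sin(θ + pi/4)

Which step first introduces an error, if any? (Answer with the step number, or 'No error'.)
No error

All steps in this derivation are correct.
The final answer f'(θ) = 3*θ**2 + sqrt(2)*sin(θ + pi/4) is valid.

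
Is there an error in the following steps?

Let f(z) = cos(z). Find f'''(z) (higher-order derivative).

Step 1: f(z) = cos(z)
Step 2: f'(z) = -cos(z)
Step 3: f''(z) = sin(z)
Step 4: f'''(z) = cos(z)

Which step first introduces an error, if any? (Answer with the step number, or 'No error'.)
Step 2

Step 2 is incorrect due to a wrong trig function.
The step shows: -cos(z)
The correct value should be: -sin(z)

Explanation: sin(z) was incorrectly written as cos(z): the term -sin(z) was incorrectly written as -cos(z)
The later steps are derived from this incorrect expression, so the error originates in Step 2.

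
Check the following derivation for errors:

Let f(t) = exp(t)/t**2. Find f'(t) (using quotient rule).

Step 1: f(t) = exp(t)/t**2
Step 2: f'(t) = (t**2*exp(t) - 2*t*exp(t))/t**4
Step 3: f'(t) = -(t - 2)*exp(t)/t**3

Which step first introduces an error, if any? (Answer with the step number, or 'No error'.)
Step 3

Step 3 is incorrect due to a sign flip.
The step shows: -(t - 2)*exp(t)/t**3
The correct value should be: (t - 2)*exp(t)/t**3

Explanation: The sign of the whole expression was flipped: the term (t - 2)*exp(t)/t**3 was incorrectly written as -(t - 2)*exp(t)/t**3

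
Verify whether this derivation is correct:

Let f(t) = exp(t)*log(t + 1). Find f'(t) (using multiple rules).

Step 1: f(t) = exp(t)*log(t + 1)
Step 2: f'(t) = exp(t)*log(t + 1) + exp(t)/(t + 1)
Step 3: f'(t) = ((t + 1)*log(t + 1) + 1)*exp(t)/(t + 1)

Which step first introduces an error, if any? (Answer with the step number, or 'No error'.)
No error

All steps in this derivation are correct.
The final answer f'(t) = ((t + 1)*log(t + 1) + 1)*exp(t)/(t + 1) is valid.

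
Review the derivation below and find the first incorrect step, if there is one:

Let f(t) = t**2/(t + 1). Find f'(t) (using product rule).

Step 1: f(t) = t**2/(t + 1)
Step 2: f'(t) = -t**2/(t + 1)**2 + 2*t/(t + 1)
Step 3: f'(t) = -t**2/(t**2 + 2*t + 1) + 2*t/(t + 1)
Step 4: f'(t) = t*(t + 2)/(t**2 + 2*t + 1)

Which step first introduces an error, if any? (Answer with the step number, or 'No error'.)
No error

All steps in this derivation are correct.
The final answer f'(t) = t*(t + 2)/(t**2 + 2*t + 1) is valid.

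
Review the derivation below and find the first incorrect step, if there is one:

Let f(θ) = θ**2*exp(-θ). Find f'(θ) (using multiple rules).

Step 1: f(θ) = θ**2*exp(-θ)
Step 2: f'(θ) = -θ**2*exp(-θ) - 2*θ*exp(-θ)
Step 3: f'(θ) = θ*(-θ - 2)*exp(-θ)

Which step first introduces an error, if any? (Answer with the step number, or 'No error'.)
Step 2

Step 2 is incorrect due to a sign flip.
The step shows: -θ**2*exp(-θ) - 2*θ*exp(-θ)
The correct value should be: -θ**2*exp(-θ) + 2*θ*exp(-θ)

Explanation: The sign of one term was flipped: the term 2*θ*exp(-θ) was incorrectly written as -2*θ*exp(-θ)
The later steps are derived from this incorrect expression, so the error originates in Step 2.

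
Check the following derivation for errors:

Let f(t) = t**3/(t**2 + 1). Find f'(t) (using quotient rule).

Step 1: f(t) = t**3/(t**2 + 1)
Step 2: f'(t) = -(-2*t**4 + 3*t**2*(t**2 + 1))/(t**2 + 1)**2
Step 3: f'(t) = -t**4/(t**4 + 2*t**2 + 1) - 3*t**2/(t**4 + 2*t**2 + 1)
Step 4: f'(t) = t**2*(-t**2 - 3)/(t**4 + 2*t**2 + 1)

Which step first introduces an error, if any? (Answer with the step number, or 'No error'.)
Step 2

Step 2 is incorrect due to a sign flip.
The step shows: -(-2*t**4 + 3*t**2*(t**2 + 1))/(t**2 + 1)**2
The correct value should be: (-2*t**4 + 3*t**2*(t**2 + 1))/(t**2 + 1)**2

Explanation: The sign of the whole expression was flipped: the term (-2*t**4 + 3*t**2*(t**2 + 1))/(t**2 + 1)**2 was incorrectly written as -(-2*t**4 + 3*t**2*(t**2 + 1))/(t**2 + 1)**2
The later steps are derived from this incorrect expression, so the error originates in Step 2.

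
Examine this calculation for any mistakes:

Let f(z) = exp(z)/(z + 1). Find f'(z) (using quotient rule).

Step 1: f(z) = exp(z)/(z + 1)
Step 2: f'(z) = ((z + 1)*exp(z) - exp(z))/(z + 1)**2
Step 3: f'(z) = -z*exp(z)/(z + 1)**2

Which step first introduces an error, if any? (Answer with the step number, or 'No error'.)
Step 3

Step 3 is incorrect due to a sign flip.
The step shows: -z*exp(z)/(z + 1)**2
The correct value should be: z*exp(z)/(z + 1)**2

Explanation: The sign of the whole expression was flipped: the term z*exp(z)/(z + 1)**2 was incorrectly written as -z*exp(z)/(z + 1)**2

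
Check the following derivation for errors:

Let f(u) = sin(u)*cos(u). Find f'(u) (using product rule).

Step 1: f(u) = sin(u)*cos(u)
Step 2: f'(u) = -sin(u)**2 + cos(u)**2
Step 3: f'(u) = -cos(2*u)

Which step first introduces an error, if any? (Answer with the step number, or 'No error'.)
Step 3

Step 3 is incorrect due to a sign flip.
The step shows: -cos(2*u)
The correct value should be: cos(2*u)

Explanation: The sign of the whole expression was flipped: the term cos(2*u) was incorrectly written as -cos(2*u)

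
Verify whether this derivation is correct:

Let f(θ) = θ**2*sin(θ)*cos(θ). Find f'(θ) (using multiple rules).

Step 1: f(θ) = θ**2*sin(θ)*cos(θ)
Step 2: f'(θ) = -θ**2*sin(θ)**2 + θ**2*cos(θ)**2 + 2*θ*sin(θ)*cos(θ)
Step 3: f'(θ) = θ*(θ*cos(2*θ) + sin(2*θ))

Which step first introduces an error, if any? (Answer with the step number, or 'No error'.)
No error

All steps in this derivation are correct.
The final answer f'(θ) = θ*(θ*cos(2*θ) + sin(2*θ)) is valid.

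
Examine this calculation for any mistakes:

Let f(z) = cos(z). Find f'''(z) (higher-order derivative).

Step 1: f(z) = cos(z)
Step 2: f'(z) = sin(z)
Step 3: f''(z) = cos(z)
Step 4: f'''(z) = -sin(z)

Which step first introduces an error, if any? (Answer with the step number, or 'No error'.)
Step 2

Step 2 is incorrect due to a sign flip.
The step shows: sin(z)
The correct value should be: -sin(z)

Explanation: The sign of the whole expression was flipped: the term -sin(z) was incorrectly written as sin(z)
The later steps are derived from this incorrect expression, so the error originates in Step 2.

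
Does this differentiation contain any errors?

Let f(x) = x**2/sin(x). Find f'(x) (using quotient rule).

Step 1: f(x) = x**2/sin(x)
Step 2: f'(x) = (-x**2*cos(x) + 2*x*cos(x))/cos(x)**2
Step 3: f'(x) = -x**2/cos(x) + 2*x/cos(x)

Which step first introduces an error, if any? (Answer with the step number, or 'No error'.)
Step 2

Step 2 is incorrect due to a wrong trig function.
The step shows: (-x**2*cos(x) + 2*x*cos(x))/cos(x)**2
The correct value should be: (-x**2*cos(x) + 2*x*sin(x))/sin(x)**2

Explanation: sin(x) was incorrectly written as cos(x): the term (-x**2*cos(x) + 2*x*sin(x))/sin(x)**2 was incorrectly written as (-x**2*cos(x) + 2*x*cos(x))/cos(x)**2
The later steps are derived from this incorrect expression, so the error originates in Step 2.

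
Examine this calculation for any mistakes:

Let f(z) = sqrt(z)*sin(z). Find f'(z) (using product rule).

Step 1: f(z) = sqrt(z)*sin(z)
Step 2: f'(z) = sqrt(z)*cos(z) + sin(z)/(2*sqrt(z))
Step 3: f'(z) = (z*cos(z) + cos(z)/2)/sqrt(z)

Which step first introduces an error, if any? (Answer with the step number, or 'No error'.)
Step 3

Step 3 is incorrect due to a wrong trig function.
The step shows: (z*cos(z) + cos(z)/2)/sqrt(z)
The correct value should be: (z*cos(z) + sin(z)/2)/sqrt(z)

Explanation: sin(z) was incorrectly written as cos(z): the term (z*cos(z) + sin(z)/2)/sqrt(z) was incorrectly written as (z*cos(z) + cos(z)/2)/sqrt(z)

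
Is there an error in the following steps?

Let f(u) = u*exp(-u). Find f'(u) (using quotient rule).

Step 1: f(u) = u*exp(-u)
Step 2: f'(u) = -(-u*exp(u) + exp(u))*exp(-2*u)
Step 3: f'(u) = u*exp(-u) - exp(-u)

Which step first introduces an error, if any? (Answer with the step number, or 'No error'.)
Step 2

Step 2 is incorrect due to a sign flip.
The step shows: -(-u*exp(u) + exp(u))*exp(-2*u)
The correct value should be: (-u*exp(u) + exp(u))*exp(-2*u)

Explanation: The sign of the whole expression was flipped: the term (-u*exp(u) + exp(u))*exp(-2*u) was incorrectly written as -(-u*exp(u) + exp(u))*exp(-2*u)
The later steps are derived from this incorrect expression, so the error originates in Step 2.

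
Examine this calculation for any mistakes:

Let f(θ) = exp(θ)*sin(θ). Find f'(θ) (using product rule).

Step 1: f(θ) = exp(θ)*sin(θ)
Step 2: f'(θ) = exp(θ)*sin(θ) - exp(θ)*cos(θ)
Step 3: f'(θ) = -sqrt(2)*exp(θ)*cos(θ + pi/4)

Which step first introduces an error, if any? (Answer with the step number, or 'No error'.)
Step 2

Step 2 is incorrect due to a sign flip.
The step shows: exp(θ)*sin(θ) - exp(θ)*cos(θ)
The correct value should be: exp(θ)*sin(θ) + exp(θ)*cos(θ)

Explanation: The sign of one term was flipped: the term exp(θ)*cos(θ) was incorrectly written as -exp(θ)*cos(θ)
The later steps are derived from this incorrect expression, so the error originates in Step 2.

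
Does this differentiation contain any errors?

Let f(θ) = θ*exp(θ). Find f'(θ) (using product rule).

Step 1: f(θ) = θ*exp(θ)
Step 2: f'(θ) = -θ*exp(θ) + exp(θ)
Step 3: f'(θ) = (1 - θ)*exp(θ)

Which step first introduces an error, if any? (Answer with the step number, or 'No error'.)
Step 2

Step 2 is incorrect due to a sign flip.
The step shows: -θ*exp(θ) + exp(θ)
The correct value should be: θ*exp(θ) + exp(θ)

Explanation: The sign of one term was flipped: the term θ*exp(θ) was incorrectly written as -θ*exp(θ)
The later steps are derived from this incorrect expression, so the error originates in Step 2.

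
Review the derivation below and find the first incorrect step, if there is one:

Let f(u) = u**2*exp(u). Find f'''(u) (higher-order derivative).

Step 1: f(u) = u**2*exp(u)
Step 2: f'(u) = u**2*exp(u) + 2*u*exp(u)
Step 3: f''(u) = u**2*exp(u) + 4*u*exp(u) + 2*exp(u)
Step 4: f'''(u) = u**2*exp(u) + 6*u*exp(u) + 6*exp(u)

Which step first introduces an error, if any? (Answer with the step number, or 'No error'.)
No error

All steps in this derivation are correct.
The final answer f'''(u) = u**2*exp(u) + 6*u*exp(u) + 6*exp(u) is valid.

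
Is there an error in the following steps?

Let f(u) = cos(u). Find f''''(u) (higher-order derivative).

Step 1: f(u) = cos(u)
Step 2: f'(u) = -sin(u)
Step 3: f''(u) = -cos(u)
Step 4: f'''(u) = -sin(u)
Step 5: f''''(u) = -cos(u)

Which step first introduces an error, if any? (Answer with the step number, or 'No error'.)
Step 4

Step 4 is incorrect due to a sign flip.
The step shows: -sin(u)
The correct value should be: sin(u)

Explanation: The sign of the whole expression was flipped: the term sin(u) was incorrectly written as -sin(u)
The later steps are derived from this incorrect expression, so the error originates in Step 4.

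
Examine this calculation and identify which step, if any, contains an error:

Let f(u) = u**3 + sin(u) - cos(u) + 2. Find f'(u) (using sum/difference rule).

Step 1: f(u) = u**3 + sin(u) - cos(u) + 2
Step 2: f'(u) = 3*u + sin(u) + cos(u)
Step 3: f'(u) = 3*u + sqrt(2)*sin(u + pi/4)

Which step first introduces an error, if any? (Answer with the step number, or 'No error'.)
Step 2

Step 2 is incorrect due to a wrong exponent.
The step shows: 3*u + sin(u) + cos(u)
The correct value should be: 3*u**2 + sin(u) + cos(u)

Explanation: The exponent 2 on u was incorrectly written as 1: the term 3*u**2 was incorrectly written as 3*u
The later steps are derived from this incorrect expression, so the error originates in Step 2.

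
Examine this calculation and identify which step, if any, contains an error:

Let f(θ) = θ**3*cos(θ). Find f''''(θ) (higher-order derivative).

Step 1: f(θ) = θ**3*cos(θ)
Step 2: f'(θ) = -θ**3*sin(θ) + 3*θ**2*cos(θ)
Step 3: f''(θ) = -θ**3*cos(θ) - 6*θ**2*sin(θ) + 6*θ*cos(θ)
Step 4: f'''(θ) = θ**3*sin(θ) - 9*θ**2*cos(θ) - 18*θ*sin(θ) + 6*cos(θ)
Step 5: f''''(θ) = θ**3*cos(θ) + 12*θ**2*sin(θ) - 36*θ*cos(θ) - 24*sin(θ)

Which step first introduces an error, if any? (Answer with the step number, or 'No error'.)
No error

All steps in this derivation are correct.
The final answer f''''(θ) = θ**3*cos(θ) + 12*θ**2*sin(θ) - 36*θ*cos(θ) - 24*sin(θ) is valid.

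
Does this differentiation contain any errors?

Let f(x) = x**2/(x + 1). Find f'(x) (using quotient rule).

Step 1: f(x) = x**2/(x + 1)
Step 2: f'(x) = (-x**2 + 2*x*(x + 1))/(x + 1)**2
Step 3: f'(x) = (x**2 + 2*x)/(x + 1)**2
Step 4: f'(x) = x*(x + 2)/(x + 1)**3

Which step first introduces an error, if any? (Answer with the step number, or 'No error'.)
Step 4

Step 4 is incorrect due to a wrong exponent.
The step shows: x*(x + 2)/(x + 1)**3
The correct value should be: x*(x + 2)/(x + 1)**2

Explanation: The exponent -2 on x + 1 was incorrectly written as -3: the term x*(x + 2)/(x + 1)**2 was incorrectly written as x*(x + 2)/(x + 1)**3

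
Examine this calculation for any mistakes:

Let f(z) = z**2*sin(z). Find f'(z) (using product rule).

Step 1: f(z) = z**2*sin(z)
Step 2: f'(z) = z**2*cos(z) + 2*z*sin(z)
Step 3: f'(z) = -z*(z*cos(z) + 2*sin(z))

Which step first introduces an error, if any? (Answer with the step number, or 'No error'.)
Step 3

Step 3 is incorrect due to a sign flip.
The step shows: -z*(z*cos(z) + 2*sin(z))
The correct value should be: z*(z*cos(z) + 2*sin(z))

Explanation: The sign of the whole expression was flipped: the term z*(z*cos(z) + 2*sin(z)) was incorrectly written as -z*(z*cos(z) + 2*sin(z))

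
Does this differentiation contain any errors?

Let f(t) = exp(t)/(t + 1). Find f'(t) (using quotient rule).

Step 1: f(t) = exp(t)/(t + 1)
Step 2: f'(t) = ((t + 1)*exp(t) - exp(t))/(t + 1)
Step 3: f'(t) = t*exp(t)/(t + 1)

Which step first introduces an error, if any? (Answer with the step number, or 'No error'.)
Step 2

Step 2 is incorrect due to a wrong exponent.
The step shows: ((t + 1)*exp(t) - exp(t))/(t + 1)
The correct value should be: ((t + 1)*exp(t) - exp(t))/(t + 1)**2

Explanation: The exponent -2 on t + 1 was incorrectly written as -1: the term ((t + 1)*exp(t) - exp(t))/(t + 1)**2 was incorrectly written as ((t + 1)*exp(t) - exp(t))/(t + 1)
The later steps are derived from this incorrect expression, so the error originates in Step 2.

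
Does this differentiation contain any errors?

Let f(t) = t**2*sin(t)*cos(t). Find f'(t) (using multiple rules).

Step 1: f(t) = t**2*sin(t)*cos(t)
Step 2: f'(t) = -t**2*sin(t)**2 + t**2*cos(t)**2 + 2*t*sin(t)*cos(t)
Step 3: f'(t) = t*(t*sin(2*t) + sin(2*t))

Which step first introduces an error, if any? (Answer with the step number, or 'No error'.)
Step 3

Step 3 is incorrect due to a wrong trig function.
The step shows: t*(t*sin(2*t) + sin(2*t))
The correct value should be: t*(t*cos(2*t) + sin(2*t))

Explanation: cos(2*t) was incorrectly written as sin(2*t): the term t*(t*cos(2*t) + sin(2*t)) was incorrectly written as t*(t*sin(2*t) + sin(2*t))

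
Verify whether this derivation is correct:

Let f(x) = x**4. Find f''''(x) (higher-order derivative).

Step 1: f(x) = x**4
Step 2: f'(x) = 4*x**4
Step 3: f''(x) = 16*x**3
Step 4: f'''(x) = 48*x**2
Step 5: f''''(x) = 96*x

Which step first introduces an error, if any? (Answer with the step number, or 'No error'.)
Step 2

Step 2 is incorrect due to a wrong exponent.
The step shows: 4*x**4
The correct value should be: 4*x**3

Explanation: The exponent 3 on x was incorrectly written as 4: the term 4*x**3 was incorrectly written as 4*x**4
The later steps are derived from this incorrect expression, so the error originates in Step 2.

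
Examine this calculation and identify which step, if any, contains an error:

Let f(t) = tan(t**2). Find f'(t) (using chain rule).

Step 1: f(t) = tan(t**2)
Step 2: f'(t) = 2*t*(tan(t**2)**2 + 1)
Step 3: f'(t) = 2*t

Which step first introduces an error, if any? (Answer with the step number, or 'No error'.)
Step 3

Step 3 is incorrect due to a dropped term.
The step shows: 2*t
The correct value should be: 2*t*tan(t**2)**2 + 2*t

Explanation: A term was dropped: the term 2*t*tan(t**2)**2 was incorrectly omitted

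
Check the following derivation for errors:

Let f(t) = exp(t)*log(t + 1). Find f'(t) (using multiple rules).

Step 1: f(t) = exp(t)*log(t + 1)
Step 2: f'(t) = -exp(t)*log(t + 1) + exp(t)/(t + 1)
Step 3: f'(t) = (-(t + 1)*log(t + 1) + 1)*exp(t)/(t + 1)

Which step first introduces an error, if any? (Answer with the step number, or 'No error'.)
Step 2

Step 2 is incorrect due to a sign flip.
The step shows: -exp(t)*log(t + 1) + exp(t)/(t + 1)
The correct value should be: exp(t)*log(t + 1) + exp(t)/(t + 1)

Explanation: The sign of one term was flipped: the term exp(t)*log(t + 1) was incorrectly written as -exp(t)*log(t + 1)
The later steps are derived from this incorrect expression, so the error originates in Step 2.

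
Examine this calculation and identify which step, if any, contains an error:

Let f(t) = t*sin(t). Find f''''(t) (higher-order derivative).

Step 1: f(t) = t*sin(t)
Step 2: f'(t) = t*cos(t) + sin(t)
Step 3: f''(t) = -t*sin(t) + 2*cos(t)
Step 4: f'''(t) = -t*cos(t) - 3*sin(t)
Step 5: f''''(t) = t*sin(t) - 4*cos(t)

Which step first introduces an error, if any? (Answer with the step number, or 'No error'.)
No error

All steps in this derivation are correct.
The final answer f''''(t) = t*sin(t) - 4*cos(t) is valid.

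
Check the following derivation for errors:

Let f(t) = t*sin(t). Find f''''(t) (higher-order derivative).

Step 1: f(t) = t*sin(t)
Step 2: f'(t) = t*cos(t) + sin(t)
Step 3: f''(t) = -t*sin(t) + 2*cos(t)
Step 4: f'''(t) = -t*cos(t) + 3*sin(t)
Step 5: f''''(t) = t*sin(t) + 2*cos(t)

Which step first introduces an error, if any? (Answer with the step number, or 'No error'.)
Step 4

Step 4 is incorrect due to a sign flip.
The step shows: -t*cos(t) + 3*sin(t)
The correct value should be: -t*cos(t) - 3*sin(t)

Explanation: The sign of one term was flipped: the term -3*sin(t) was incorrectly written as 3*sin(t)
The later steps are derived from this incorrect expression, so the error originates in Step 4.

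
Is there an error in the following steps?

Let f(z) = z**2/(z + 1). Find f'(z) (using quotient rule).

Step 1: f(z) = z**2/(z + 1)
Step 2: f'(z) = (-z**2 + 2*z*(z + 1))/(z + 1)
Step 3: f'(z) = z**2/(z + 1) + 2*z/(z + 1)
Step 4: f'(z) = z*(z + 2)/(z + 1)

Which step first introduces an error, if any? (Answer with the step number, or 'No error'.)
Step 2

Step 2 is incorrect due to a wrong exponent.
The step shows: (-z**2 + 2*z*(z + 1))/(z + 1)
The correct value should be: (-z**2 + 2*z*(z + 1))/(z + 1)**2

Explanation: The exponent -2 on z + 1 was incorrectly written as -1: the term (-z**2 + 2*z*(z + 1))/(z + 1)**2 was incorrectly written as (-z**2 + 2*z*(z + 1))/(z + 1)
The later steps are derived from this incorrect expression, so the error originates in Step 2.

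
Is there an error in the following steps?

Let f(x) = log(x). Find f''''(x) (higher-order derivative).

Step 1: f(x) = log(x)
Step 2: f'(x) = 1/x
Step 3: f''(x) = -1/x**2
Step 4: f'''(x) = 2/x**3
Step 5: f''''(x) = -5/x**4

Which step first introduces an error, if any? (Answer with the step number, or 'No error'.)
Step 5

Step 5 is incorrect due to a wrong coefficient.
The step shows: -5/x**4
The correct value should be: -6/x**4

Explanation: The coefficient -6 was incorrectly written as -5: the term -6/x**4 was incorrectly written as -5/x**4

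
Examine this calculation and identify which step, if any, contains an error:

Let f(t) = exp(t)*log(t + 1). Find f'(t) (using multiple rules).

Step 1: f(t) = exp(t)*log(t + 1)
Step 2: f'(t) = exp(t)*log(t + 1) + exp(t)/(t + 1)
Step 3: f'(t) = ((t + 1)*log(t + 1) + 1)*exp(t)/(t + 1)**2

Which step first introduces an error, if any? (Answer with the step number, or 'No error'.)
Step 3

Step 3 is incorrect due to a wrong exponent.
The step shows: ((t + 1)*log(t + 1) + 1)*exp(t)/(t + 1)**2
The correct value should be: ((t + 1)*log(t + 1) + 1)*exp(t)/(t + 1)

Explanation: The exponent -1 on t + 1 was incorrectly written as -2: the term ((t + 1)*log(t + 1) + 1)*exp(t)/(t + 1) was incorrectly written as ((t + 1)*log(t + 1) + 1)*exp(t)/(t + 1)**2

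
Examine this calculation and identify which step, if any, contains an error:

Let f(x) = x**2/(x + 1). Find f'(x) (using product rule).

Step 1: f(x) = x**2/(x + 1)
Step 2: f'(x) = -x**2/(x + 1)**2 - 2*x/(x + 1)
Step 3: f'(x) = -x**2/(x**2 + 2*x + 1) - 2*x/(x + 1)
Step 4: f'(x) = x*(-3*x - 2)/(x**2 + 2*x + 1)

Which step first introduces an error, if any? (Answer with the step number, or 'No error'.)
Step 2

Step 2 is incorrect due to a sign flip.
The step shows: -x**2/(x + 1)**2 - 2*x/(x + 1)
The correct value should be: -x**2/(x + 1)**2 + 2*x/(x + 1)

Explanation: The sign of one term was flipped: the term 2*x/(x + 1) was incorrectly written as -2*x/(x + 1)
The later steps are derived from this incorrect expression, so the error originates in Step 2.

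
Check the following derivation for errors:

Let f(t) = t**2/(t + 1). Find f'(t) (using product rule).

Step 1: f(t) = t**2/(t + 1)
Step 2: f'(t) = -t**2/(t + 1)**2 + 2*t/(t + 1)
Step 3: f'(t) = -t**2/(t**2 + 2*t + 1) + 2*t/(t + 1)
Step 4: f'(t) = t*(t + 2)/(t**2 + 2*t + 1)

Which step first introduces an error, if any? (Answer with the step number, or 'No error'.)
No error

All steps in this derivation are correct.
The final answer f'(t) = t*(t + 2)/(t**2 + 2*t + 1) is valid.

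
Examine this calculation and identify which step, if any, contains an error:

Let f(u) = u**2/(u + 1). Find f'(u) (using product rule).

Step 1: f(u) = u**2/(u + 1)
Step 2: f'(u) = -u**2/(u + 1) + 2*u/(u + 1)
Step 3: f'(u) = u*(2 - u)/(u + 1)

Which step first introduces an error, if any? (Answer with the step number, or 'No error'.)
Step 2

Step 2 is incorrect due to a wrong exponent.
The step shows: -u**2/(u + 1) + 2*u/(u + 1)
The correct value should be: -u**2/(u + 1)**2 + 2*u/(u + 1)

Explanation: The exponent -2 on u + 1 was incorrectly written as -1: the term -u**2/(u + 1)**2 was incorrectly written as -u**2/(u + 1)
The later steps are derived from this incorrect expression, so the error originates in Step 2.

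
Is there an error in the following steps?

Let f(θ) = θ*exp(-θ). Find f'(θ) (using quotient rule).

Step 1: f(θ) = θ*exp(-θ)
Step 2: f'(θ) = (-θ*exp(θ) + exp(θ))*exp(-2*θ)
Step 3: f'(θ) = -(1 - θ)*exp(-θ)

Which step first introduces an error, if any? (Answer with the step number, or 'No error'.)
Step 3

Step 3 is incorrect due to a sign flip.
The step shows: -(1 - θ)*exp(-θ)
The correct value should be: (1 - θ)*exp(-θ)

Explanation: The sign of the whole expression was flipped: the term (1 - θ)*exp(-θ) was incorrectly written as -(1 - θ)*exp(-θ)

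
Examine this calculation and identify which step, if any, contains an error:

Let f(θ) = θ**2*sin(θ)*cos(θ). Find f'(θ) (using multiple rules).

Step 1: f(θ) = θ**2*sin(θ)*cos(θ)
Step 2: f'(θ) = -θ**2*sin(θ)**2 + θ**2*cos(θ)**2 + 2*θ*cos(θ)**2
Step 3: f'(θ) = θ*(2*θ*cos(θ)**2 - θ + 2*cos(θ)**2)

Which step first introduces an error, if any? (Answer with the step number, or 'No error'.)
Step 2

Step 2 is incorrect due to a wrong trig function.
The step shows: -θ**2*sin(θ)**2 + θ**2*cos(θ)**2 + 2*θ*cos(θ)**2
The correct value should be: -θ**2*sin(θ)**2 + θ**2*cos(θ)**2 + 2*θ*sin(θ)*cos(θ)

Explanation: sin(θ) was incorrectly written as cos(θ): the term 2*θ*sin(θ)*cos(θ) was incorrectly written as 2*θ*cos(θ)**2
The later steps are derived from this incorrect expression, so the error originates in Step 2.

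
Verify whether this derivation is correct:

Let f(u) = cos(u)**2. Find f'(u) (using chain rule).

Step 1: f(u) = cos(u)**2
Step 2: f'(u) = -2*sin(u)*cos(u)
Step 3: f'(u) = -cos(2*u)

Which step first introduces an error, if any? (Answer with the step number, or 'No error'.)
Step 3

Step 3 is incorrect due to a wrong trig function.
The step shows: -cos(2*u)
The correct value should be: -sin(2*u)

Explanation: sin(2*u) was incorrectly written as cos(2*u): the term -sin(2*u) was incorrectly written as -cos(2*u)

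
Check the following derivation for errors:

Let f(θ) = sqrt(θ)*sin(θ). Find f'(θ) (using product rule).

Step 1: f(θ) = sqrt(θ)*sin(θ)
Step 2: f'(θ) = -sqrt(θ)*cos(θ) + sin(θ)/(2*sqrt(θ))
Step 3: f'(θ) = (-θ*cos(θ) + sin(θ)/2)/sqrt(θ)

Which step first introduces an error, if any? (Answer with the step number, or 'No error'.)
Step 2

Step 2 is incorrect due to a sign flip.
The step shows: -sqrt(θ)*cos(θ) + sin(θ)/(2*sqrt(θ))
The correct value should be: sqrt(θ)*cos(θ) + sin(θ)/(2*sqrt(θ))

Explanation: The sign of one term was flipped: the term sqrt(θ)*cos(θ) was incorrectly written as -sqrt(θ)*cos(θ)
The later steps are derived from this incorrect expression, so the error originates in Step 2.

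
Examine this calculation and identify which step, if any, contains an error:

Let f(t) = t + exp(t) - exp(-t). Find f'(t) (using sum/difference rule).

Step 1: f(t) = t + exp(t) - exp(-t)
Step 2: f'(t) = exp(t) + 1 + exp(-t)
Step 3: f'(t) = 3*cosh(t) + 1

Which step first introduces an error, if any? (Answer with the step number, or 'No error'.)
Step 3

Step 3 is incorrect due to a wrong coefficient.
The step shows: 3*cosh(t) + 1
The correct value should be: 2*cosh(t) + 1

Explanation: The coefficient 2 was incorrectly written as 3: the term 2*cosh(t) was incorrectly written as 3*cosh(t)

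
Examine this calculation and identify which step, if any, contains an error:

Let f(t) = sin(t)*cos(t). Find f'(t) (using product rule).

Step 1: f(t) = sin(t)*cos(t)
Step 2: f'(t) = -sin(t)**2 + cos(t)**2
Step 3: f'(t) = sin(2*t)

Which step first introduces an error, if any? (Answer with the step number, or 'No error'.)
Step 3

Step 3 is incorrect due to a wrong trig function.
The step shows: sin(2*t)
The correct value should be: cos(2*t)

Explanation: cos(2*t) was incorrectly written as sin(2*t): the term cos(2*t) was incorrectly written as sin(2*t)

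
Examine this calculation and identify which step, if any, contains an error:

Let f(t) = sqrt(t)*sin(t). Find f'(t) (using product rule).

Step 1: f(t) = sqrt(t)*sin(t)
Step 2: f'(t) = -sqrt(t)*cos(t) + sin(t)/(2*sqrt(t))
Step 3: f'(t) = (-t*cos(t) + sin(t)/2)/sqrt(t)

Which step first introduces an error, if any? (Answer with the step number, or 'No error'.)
Step 2

Step 2 is incorrect due to a sign flip.
The step shows: -sqrt(t)*cos(t) + sin(t)/(2*sqrt(t))
The correct value should be: sqrt(t)*cos(t) + sin(t)/(2*sqrt(t))

Explanation: The sign of one term was flipped: the term sqrt(t)*cos(t) was incorrectly written as -sqrt(t)*cos(t)
The later steps are derived from this incorrect expression, so the error originates in Step 2.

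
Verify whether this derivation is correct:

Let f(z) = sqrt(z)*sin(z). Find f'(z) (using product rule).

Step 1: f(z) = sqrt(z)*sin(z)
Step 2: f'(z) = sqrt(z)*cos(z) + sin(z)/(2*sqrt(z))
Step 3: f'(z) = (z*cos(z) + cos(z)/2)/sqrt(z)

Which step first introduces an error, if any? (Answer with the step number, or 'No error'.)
Step 3

Step 3 is incorrect due to a wrong trig function.
The step shows: (z*cos(z) + cos(z)/2)/sqrt(z)
The correct value should be: (z*cos(z) + sin(z)/2)/sqrt(z)

Explanation: sin(z) was incorrectly written as cos(z): the term (z*cos(z) + sin(z)/2)/sqrt(z) was incorrectly written as (z*cos(z) + cos(z)/2)/sqrt(z)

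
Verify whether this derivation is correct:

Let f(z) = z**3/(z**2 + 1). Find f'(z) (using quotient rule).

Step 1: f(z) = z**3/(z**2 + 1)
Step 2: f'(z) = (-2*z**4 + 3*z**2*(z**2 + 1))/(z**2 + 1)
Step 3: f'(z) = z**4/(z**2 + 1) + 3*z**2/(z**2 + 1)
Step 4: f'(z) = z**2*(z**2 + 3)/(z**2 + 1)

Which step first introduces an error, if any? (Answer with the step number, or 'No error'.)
Step 2

Step 2 is incorrect due to a wrong exponent.
The step shows: (-2*z**4 + 3*z**2*(z**2 + 1))/(z**2 + 1)
The correct value should be: (-2*z**4 + 3*z**2*(z**2 + 1))/(z**2 + 1)**2

Explanation: The exponent -2 on z**2 + 1 was incorrectly written as -1: the term (-2*z**4 + 3*z**2*(z**2 + 1))/(z**2 + 1)**2 was incorrectly written as (-2*z**4 + 3*z**2*(z**2 + 1))/(z**2 + 1)
The later steps are derived from this incorrect expression, so the error originates in Step 2.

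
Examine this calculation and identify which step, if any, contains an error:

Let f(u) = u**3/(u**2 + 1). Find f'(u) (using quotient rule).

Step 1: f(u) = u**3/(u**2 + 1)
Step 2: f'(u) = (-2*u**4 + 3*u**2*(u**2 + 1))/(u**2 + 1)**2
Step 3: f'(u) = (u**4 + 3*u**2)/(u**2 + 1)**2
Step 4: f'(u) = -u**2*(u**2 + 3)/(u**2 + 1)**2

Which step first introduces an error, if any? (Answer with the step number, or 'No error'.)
Step 4

Step 4 is incorrect due to a sign flip.
The step shows: -u**2*(u**2 + 3)/(u**2 + 1)**2
The correct value should be: u**2*(u**2 + 3)/(u**2 + 1)**2

Explanation: The sign of the whole expression was flipped: the term u**2*(u**2 + 3)/(u**2 + 1)**2 was incorrectly written as -u**2*(u**2 + 3)/(u**2 + 1)**2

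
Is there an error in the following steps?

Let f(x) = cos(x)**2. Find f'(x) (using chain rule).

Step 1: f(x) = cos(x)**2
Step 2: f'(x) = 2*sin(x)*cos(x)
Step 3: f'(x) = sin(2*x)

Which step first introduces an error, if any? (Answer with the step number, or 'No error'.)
Step 2

Step 2 is incorrect due to a sign flip.
The step shows: 2*sin(x)*cos(x)
The correct value should be: -2*sin(x)*cos(x)

Explanation: The sign of the whole expression was flipped: the term -2*sin(x)*cos(x) was incorrectly written as 2*sin(x)*cos(x)
The later steps are derived from this incorrect expression, so the error originates in Step 2.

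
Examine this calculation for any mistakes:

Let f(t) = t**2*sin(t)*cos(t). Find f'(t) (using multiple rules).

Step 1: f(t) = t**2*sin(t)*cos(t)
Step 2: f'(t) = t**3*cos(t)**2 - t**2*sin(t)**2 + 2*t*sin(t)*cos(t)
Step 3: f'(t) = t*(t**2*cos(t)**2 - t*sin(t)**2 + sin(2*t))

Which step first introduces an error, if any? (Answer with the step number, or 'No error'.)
Step 2

Step 2 is incorrect due to a wrong exponent.
The step shows: t**3*cos(t)**2 - t**2*sin(t)**2 + 2*t*sin(t)*cos(t)
The correct value should be: -t**2*sin(t)**2 + t**2*cos(t)**2 + 2*t*sin(t)*cos(t)

Explanation: The exponent 2 on t was incorrectly written as 3: the term t**2*cos(t)**2 was incorrectly written as t**3*cos(t)**2
The later steps are derived from this incorrect expression, so the error originates in Step 2.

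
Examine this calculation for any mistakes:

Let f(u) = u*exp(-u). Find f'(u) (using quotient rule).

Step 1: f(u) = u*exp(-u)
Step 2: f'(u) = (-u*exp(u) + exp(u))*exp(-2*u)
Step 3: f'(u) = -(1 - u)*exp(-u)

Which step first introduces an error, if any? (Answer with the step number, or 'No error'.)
Step 3

Step 3 is incorrect due to a sign flip.
The step shows: -(1 - u)*exp(-u)
The correct value should be: (1 - u)*exp(-u)

Explanation: The sign of the whole expression was flipped: the term (1 - u)*exp(-u) was incorrectly written as -(1 - u)*exp(-u)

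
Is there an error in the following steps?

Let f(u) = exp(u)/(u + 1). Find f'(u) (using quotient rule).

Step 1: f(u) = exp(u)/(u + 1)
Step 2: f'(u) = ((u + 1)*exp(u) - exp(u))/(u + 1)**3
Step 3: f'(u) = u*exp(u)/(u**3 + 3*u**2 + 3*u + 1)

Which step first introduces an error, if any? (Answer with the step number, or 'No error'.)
Step 2

Step 2 is incorrect due to a wrong exponent.
The step shows: ((u + 1)*exp(u) - exp(u))/(u + 1)**3
The correct value should be: ((u + 1)*exp(u) - exp(u))/(u + 1)**2

Explanation: The exponent -2 on u + 1 was incorrectly written as -3: the term ((u + 1)*exp(u) - exp(u))/(u + 1)**2 was incorrectly written as ((u + 1)*exp(u) - exp(u))/(u + 1)**3
The later steps are derived from this incorrect expression, so the error originates in Step 2.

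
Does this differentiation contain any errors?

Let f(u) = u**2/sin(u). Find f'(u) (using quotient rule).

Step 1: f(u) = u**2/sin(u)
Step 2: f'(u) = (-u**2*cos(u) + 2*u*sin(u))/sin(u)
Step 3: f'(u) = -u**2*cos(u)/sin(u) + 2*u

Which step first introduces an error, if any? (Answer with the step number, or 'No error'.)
Step 2

Step 2 is incorrect due to a wrong exponent.
The step shows: (-u**2*cos(u) + 2*u*sin(u))/sin(u)
The correct value should be: (-u**2*cos(u) + 2*u*sin(u))/sin(u)**2

Explanation: The exponent -2 on sin(u) was incorrectly written as -1: the term (-u**2*cos(u) + 2*u*sin(u))/sin(u)**2 was incorrectly written as (-u**2*cos(u) + 2*u*sin(u))/sin(u)
The later steps are derived from this incorrect expression, so the error originates in Step 2.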